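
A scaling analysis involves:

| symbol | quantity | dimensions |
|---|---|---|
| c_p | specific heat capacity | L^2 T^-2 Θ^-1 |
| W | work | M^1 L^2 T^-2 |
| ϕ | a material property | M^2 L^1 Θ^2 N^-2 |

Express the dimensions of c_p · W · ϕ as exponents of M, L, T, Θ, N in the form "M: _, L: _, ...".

M: 3, L: 5, T: -4, Θ: 1, N: -2

Collect each base-dimension exponent across the product:
  M: (0) + (1) + (2) = 3
  L: (2) + (2) + (1) = 5
  T: (-2) + (-2) + (0) = -4
  Θ: (-1) + (0) + (2) = 1
  N: (0) + (0) + (-2) = -2
So the dimensions are [M³ L⁵ T⁻⁴ Θ N⁻²].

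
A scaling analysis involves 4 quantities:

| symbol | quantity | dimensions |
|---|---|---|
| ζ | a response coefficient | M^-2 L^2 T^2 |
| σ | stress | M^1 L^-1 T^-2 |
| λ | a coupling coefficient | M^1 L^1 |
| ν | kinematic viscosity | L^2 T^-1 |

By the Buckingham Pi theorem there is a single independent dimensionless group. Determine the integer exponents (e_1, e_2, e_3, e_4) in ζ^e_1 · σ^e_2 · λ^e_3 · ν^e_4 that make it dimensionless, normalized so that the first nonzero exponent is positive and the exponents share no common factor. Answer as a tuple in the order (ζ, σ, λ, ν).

M: e_1·(-2) + e_2·(1) + e_3·(1) + e_4·(0) = 0
L: e_1·(2) + e_2·(-1) + e_3·(1) + e_4·(2) = 0
T: e_1·(2) + e_2·(-2) + e_3·(0) + e_4·(-1) = 0
Solving this homogeneous linear system for the smallest-integer solution (first nonzero entry positive) gives (3, 4, 2, -2).

(3, 4, 2, -2)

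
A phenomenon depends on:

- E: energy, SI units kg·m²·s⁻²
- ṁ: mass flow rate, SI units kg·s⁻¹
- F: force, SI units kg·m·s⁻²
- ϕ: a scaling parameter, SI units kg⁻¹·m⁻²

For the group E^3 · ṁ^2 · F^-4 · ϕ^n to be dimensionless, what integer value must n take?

Balance the M exponent: (-1)·n from ϕ, plus 3·(1) + 2·(1) − 4·(1) = 1 from the rest, must sum to zero.
−n + 1 = 0, so n = 1.

1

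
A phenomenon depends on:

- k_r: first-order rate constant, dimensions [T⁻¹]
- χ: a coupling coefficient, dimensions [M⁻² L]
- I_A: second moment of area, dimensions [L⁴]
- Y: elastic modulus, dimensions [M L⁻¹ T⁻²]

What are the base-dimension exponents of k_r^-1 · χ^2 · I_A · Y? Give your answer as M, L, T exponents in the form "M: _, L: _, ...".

M: -3, L: 5, T: -1

Collect each base-dimension exponent across the product:
  M: −(0) + 2·(-2) + (0) + (1) = -3
  L: −(0) + 2·(1) + (4) + (-1) = 5
  T: −(-1) + 2·(0) + (0) + (-2) = -1
So the dimensions are [M⁻³ L⁵ T⁻¹].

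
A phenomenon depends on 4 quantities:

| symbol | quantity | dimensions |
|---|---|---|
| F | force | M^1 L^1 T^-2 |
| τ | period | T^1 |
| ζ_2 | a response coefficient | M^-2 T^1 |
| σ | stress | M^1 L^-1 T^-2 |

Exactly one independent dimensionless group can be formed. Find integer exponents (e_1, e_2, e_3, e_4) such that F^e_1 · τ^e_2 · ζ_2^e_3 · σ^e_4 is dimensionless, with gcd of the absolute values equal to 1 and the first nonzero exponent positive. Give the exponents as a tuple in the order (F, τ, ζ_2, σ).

M: e_1·(1) + e_2·(0) + e_3·(-2) + e_4·(1) = 0
L: e_1·(1) + e_2·(0) + e_3·(0) + e_4·(-1) = 0
T: e_1·(-2) + e_2·(1) + e_3·(1) + e_4·(-2) = 0
Solving this homogeneous linear system for the smallest-integer solution (first nonzero entry positive) gives (1, 3, 1, 1).

(1, 3, 1, 1)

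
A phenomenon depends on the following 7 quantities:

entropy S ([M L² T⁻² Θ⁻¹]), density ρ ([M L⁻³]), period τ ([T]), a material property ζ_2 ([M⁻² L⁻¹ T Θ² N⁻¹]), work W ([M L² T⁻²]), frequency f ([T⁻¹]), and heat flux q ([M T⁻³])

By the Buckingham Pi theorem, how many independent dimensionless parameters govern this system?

There are 7 variables and 5 base dimensions (M, L, T, Θ, N).
The dimension matrix has rank 5.
Independent dimensionless groups: 7 − 5 = 2.

2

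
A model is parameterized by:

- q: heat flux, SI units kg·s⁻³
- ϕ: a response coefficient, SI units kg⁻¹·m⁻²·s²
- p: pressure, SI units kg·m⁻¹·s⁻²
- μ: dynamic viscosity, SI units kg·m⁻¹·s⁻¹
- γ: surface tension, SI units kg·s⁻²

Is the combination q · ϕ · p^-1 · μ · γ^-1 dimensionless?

Sum the exponent of each base dimension across the product:
  M: [q]_M + [ϕ]_M − [p]_M + [μ]_M − [γ]_M = (1) + (-1) − (1) + (1) − (1) = -1
  L: [q]_L + [ϕ]_L − [p]_L + [μ]_L − [γ]_L = (0) + (-2) − (-1) + (-1) − (0) = -2
  T: [q]_T + [ϕ]_T − [p]_T + [μ]_T − [γ]_T = (-3) + (2) − (-2) + (-1) − (-2) = 2
Net dimensions [M⁻¹ L⁻² T²] ≠ [1] — not dimensionless.

no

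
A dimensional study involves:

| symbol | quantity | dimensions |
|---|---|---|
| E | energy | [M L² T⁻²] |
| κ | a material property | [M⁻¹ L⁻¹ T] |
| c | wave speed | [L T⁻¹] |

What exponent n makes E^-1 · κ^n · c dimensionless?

-1

Balance the M exponent: (-1)·n from κ, plus −(1) + (0) = -1 from the rest, must sum to zero.
−n − 1 = 0, so n = -1.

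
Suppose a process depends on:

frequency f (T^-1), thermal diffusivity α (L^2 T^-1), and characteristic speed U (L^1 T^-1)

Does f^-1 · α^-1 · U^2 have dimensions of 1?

yes

Sum the exponent of each base dimension across the product:
  L: −[f]_L − [α]_L + 2·[U]_L = −(0) − (2) + 2·(1) = 0
  T: −[f]_T − [α]_T + 2·[U]_T = −(-1) − (-1) + 2·(-1) = 0
All base exponents vanish — dimensionless.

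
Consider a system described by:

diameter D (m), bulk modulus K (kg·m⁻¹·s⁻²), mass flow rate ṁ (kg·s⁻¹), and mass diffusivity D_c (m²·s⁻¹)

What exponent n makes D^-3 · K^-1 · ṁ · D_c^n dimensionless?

Balance the L exponent: (2)·n from D_c, plus −3·(1) − (-1) + (0) = -2 from the rest, must sum to zero.
2n − 2 = 0, so n = 1.

1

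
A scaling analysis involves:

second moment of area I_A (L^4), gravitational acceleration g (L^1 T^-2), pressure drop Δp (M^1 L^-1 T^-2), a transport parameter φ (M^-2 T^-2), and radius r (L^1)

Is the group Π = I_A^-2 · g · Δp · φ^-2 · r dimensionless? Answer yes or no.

Sum the exponent of each base dimension across the product:
  M: −2·[I_A]_M + [g]_M + [Δp]_M − 2·[φ]_M + [r]_M = −2·(0) + (0) + (1) − 2·(-2) + (0) = 5
  L: −2·[I_A]_L + [g]_L + [Δp]_L − 2·[φ]_L + [r]_L = −2·(4) + (1) + (-1) − 2·(0) + (1) = -7
  T: −2·[I_A]_T + [g]_T + [Δp]_T − 2·[φ]_T + [r]_T = −2·(0) + (-2) + (-2) − 2·(-2) + (0) = 0
Net dimensions [M⁵ L⁻⁷] ≠ [1] — not dimensionless.

no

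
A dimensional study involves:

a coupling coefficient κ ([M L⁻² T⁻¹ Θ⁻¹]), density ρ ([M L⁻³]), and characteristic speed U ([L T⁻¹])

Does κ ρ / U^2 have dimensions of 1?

no

Sum the exponent of each base dimension across the product:
  M: [κ]_M + [ρ]_M − 2·[U]_M = (1) + (1) − 2·(0) = 2
  L: [κ]_L + [ρ]_L − 2·[U]_L = (-2) + (-3) − 2·(1) = -7
  T: [κ]_T + [ρ]_T − 2·[U]_T = (-1) + (0) − 2·(-1) = 1
  Θ: [κ]_Θ + [ρ]_Θ − 2·[U]_Θ = (-1) + (0) − 2·(0) = -1
Net dimensions [M² L⁻⁷ T Θ⁻¹] ≠ [1] — not dimensionless.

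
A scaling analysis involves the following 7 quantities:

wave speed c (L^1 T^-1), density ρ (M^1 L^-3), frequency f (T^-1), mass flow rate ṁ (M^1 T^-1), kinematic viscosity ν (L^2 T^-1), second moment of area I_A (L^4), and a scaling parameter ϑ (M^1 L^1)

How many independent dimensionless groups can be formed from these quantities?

4

There are 7 variables and 3 base dimensions (M, L, T).
The dimension matrix has rank 3.
Independent dimensionless groups: 7 − 3 = 4.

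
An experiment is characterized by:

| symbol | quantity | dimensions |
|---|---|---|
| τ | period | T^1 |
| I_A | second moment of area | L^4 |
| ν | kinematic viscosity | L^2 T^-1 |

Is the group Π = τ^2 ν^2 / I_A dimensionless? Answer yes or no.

Sum the exponent of each base dimension across the product:
  M: 2·[τ]_M − [I_A]_M + 2·[ν]_M = 2·(0) − (0) + 2·(0) = 0
  L: 2·[τ]_L − [I_A]_L + 2·[ν]_L = 2·(0) − (4) + 2·(2) = 0
  T: 2·[τ]_T − [I_A]_T + 2·[ν]_T = 2·(1) − (0) + 2·(-1) = 0
All base exponents vanish — dimensionless.

yes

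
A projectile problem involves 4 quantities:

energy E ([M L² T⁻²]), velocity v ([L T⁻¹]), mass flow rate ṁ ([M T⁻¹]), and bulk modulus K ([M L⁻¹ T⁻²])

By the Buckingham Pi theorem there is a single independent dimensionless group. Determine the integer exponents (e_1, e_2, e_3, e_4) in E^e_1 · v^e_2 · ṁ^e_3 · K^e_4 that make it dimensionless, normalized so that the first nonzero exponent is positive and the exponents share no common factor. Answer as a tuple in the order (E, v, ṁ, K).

(2, -3, -3, 1)

M: e_1·(1) + e_2·(0) + e_3·(1) + e_4·(1) = 0
L: e_1·(2) + e_2·(1) + e_3·(0) + e_4·(-1) = 0
T: e_1·(-2) + e_2·(-1) + e_3·(-1) + e_4·(-2) = 0
Solving this homogeneous linear system for the smallest-integer solution (first nonzero entry positive) gives (2, -3, -3, 1).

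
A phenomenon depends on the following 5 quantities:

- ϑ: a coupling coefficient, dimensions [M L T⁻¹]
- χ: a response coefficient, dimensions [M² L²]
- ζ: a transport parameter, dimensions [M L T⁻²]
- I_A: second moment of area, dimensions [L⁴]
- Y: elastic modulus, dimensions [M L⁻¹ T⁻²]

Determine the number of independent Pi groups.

2

There are 5 variables and 3 base dimensions (M, L, T).
The dimension matrix has rank 3.
Independent dimensionless groups: 5 − 3 = 2.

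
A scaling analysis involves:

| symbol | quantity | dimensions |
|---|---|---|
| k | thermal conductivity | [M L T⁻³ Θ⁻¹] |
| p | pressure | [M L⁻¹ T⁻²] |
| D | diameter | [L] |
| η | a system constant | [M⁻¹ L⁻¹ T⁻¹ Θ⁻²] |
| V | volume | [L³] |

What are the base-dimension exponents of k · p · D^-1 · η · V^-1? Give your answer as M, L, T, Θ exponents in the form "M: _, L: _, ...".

Collect each base-dimension exponent across the product:
  M: (1) + (1) − (0) + (-1) − (0) = 1
  L: (1) + (-1) − (1) + (-1) − (3) = -5
  T: (-3) + (-2) − (0) + (-1) − (0) = -6
  Θ: (-1) + (0) − (0) + (-2) − (0) = -3
So the dimensions are [M L⁻⁵ T⁻⁶ Θ⁻³].

M: 1, L: -5, T: -6, Θ: -3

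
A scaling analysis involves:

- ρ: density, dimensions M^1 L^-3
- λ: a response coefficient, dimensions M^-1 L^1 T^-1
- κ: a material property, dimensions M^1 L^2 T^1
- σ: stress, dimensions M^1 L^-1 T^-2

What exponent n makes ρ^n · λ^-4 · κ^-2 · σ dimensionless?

-3

Balance the M exponent: (1)·n from ρ, plus −4·(-1) − 2·(1) + (1) = 3 from the rest, must sum to zero.
n + 3 = 0, so n = -3.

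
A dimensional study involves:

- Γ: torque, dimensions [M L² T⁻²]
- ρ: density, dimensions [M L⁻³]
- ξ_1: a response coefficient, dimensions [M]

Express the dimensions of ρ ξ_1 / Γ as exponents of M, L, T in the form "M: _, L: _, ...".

Collect each base-dimension exponent across the product:
  M: −(1) + (1) + (1) = 1
  L: −(2) + (-3) + (0) = -5
  T: −(-2) + (0) + (0) = 2
So the dimensions are [M L⁻⁵ T²].

M: 1, L: -5, T: 2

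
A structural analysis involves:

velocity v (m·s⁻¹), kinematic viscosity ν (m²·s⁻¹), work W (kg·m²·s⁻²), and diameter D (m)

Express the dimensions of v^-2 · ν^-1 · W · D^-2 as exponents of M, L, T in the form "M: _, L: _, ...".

Collect each base-dimension exponent across the product:
  M: −2·(0) − (0) + (1) − 2·(0) = 1
  L: −2·(1) − (2) + (2) − 2·(1) = -4
  T: −2·(-1) − (-1) + (-2) − 2·(0) = 1
So the dimensions are [M L⁻⁴ T].

M: 1, L: -4, T: 1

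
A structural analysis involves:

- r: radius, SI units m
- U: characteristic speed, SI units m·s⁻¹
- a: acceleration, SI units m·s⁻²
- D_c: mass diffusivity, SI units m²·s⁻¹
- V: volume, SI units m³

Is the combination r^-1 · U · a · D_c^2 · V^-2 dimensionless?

no

Sum the exponent of each base dimension across the product:
  L: −[r]_L + [U]_L + [a]_L + 2·[D_c]_L − 2·[V]_L = −(1) + (1) + (1) + 2·(2) − 2·(3) = -1
  T: −[r]_T + [U]_T + [a]_T + 2·[D_c]_T − 2·[V]_T = −(0) + (-1) + (-2) + 2·(-1) − 2·(0) = -5
Net dimensions [L⁻¹ T⁻⁵] ≠ [1] — not dimensionless.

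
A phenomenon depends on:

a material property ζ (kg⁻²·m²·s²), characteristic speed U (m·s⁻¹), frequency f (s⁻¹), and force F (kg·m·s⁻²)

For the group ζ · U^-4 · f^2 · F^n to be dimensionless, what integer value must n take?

2

Balance the M exponent: (1)·n from F, plus (-2) − 4·(0) + 2·(0) = -2 from the rest, must sum to zero.
n − 2 = 0, so n = 2.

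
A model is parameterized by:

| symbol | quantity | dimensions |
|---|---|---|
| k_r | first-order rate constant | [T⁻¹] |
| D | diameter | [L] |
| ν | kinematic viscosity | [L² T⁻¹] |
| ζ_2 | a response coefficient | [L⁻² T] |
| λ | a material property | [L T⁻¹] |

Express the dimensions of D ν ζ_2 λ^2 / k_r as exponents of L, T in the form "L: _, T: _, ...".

Collect each base-dimension exponent across the product:
  L: −(0) + (1) + (2) + (-2) + 2·(1) = 3
  T: −(-1) + (0) + (-1) + (1) + 2·(-1) = -1
So the dimensions are [L³ T⁻¹].

L: 3, T: -1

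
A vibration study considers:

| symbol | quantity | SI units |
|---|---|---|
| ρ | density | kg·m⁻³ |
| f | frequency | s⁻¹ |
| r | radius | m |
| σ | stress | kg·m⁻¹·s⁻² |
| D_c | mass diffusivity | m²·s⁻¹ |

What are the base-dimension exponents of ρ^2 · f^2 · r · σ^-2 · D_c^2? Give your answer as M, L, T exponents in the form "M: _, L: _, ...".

M: 0, L: 1, T: 0

Collect each base-dimension exponent across the product:
  M: 2·(1) + 2·(0) + (0) − 2·(1) + 2·(0) = 0
  L: 2·(-3) + 2·(0) + (1) − 2·(-1) + 2·(2) = 1
  T: 2·(0) + 2·(-1) + (0) − 2·(-2) + 2·(-1) = 0
So the dimensions are [L].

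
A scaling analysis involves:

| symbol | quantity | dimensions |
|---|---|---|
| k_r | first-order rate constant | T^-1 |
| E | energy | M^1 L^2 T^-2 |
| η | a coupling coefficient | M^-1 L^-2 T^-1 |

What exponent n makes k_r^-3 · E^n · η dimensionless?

1

Balance the M exponent: (1)·n from E, plus −3·(0) + (-1) = -1 from the rest, must sum to zero.
n − 1 = 0, so n = 1.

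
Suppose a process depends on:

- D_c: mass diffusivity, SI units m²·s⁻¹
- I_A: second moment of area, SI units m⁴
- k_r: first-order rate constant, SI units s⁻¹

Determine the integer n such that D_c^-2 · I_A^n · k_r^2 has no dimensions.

1

Balance the L exponent: (4)·n from I_A, plus −2·(2) + 2·(0) = -4 from the rest, must sum to zero.
4n − 4 = 0, so n = 1.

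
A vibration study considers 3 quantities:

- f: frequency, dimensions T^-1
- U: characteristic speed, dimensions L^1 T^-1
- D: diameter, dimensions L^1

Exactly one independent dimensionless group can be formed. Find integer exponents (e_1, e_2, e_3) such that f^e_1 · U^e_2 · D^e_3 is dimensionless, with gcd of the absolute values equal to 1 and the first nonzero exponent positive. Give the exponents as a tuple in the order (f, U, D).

(1, -1, 1)

L: e_1·(0) + e_2·(1) + e_3·(1) = 0
T: e_1·(-1) + e_2·(-1) + e_3·(0) = 0
Solving this homogeneous linear system for the smallest-integer solution (first nonzero entry positive) gives (1, -1, 1).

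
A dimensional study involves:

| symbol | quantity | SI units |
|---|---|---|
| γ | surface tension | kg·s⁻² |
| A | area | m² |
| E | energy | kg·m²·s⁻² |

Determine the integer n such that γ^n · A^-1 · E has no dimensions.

Balance the M exponent: (1)·n from γ, plus −(0) + (1) = 1 from the rest, must sum to zero.
n + 1 = 0, so n = -1.

-1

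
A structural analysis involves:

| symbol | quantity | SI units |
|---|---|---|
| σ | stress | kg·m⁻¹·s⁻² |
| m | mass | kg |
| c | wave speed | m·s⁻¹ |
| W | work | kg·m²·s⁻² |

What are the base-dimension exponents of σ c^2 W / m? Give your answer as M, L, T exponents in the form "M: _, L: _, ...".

Collect each base-dimension exponent across the product:
  M: (1) − (1) + 2·(0) + (1) = 1
  L: (-1) − (0) + 2·(1) + (2) = 3
  T: (-2) − (0) + 2·(-1) + (-2) = -6
So the dimensions are [M L³ T⁻⁶].

M: 1, L: 3, T: -6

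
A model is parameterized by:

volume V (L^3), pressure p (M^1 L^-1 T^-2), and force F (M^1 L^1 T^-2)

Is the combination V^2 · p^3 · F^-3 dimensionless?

Sum the exponent of each base dimension across the product:
  M: 2·[V]_M + 3·[p]_M − 3·[F]_M = 2·(0) + 3·(1) − 3·(1) = 0
  L: 2·[V]_L + 3·[p]_L − 3·[F]_L = 2·(3) + 3·(-1) − 3·(1) = 0
  T: 2·[V]_T + 3·[p]_T − 3·[F]_T = 2·(0) + 3·(-2) − 3·(-2) = 0
  N: 2·[V]_N + 3·[p]_N − 3·[F]_N = 2·(0) + 3·(0) − 3·(0) = 0
All base exponents vanish — dimensionless.

yes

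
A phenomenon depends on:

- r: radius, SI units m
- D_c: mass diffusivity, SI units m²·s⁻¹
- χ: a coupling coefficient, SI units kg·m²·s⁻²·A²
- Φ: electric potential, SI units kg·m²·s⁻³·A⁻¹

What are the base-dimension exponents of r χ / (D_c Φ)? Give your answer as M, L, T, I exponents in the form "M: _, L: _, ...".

M: 0, L: -1, T: 2, I: 3

Collect each base-dimension exponent across the product:
  M: (0) − (0) + (1) − (1) = 0
  L: (1) − (2) + (2) − (2) = -1
  T: (0) − (-1) + (-2) − (-3) = 2
  I: (0) − (0) + (2) − (-1) = 3
So the dimensions are [L⁻¹ T² I³].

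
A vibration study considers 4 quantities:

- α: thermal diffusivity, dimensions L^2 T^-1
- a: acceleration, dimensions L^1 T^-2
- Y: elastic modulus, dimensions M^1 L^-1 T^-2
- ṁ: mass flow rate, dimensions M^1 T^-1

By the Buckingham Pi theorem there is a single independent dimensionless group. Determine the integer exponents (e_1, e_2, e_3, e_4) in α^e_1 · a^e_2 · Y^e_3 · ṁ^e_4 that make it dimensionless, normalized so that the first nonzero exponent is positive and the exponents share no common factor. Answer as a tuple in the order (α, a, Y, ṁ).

M: e_1·(0) + e_2·(0) + e_3·(1) + e_4·(1) = 0
L: e_1·(2) + e_2·(1) + e_3·(-1) + e_4·(0) = 0
T: e_1·(-1) + e_2·(-2) + e_3·(-2) + e_4·(-1) = 0
Solving this homogeneous linear system for the smallest-integer solution (first nonzero entry positive) gives (1, -1, 1, -1).

(1, -1, 1, -1)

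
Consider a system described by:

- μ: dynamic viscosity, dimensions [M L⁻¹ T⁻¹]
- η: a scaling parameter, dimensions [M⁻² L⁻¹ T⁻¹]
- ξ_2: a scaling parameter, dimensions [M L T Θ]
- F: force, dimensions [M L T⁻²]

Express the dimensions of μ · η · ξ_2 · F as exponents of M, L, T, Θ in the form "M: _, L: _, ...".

M: 1, L: 0, T: -3, Θ: 1

Collect each base-dimension exponent across the product:
  M: (1) + (-2) + (1) + (1) = 1
  L: (-1) + (-1) + (1) + (1) = 0
  T: (-1) + (-1) + (1) + (-2) = -3
  Θ: (0) + (0) + (1) + (0) = 1
So the dimensions are [M T⁻³ Θ].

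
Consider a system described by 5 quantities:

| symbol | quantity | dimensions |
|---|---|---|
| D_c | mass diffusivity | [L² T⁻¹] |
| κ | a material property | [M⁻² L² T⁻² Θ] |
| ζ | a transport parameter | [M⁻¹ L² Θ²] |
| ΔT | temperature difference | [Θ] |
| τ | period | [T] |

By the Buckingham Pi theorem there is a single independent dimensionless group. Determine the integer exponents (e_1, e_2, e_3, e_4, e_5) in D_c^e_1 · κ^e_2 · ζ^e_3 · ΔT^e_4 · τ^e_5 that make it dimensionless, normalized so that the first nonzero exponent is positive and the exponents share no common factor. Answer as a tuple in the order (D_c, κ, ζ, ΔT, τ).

M: e_1·(0) + e_2·(-2) + e_3·(-1) + e_4·(0) + e_5·(0) = 0
L: e_1·(2) + e_2·(2) + e_3·(2) + e_4·(0) + e_5·(0) = 0
T: e_1·(-1) + e_2·(-2) + e_3·(0) + e_4·(0) + e_5·(1) = 0
Θ: e_1·(0) + e_2·(1) + e_3·(2) + e_4·(1) + e_5·(0) = 0
Solving this homogeneous linear system for the smallest-integer solution (first nonzero entry positive) gives (1, 1, -2, 3, 3).

(1, 1, -2, 3, 3)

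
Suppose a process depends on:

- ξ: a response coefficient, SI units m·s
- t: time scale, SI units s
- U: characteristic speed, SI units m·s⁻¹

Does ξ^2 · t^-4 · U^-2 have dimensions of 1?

Sum the exponent of each base dimension across the product:
  L: 2·[ξ]_L − 4·[t]_L − 2·[U]_L = 2·(1) − 4·(0) − 2·(1) = 0
  T: 2·[ξ]_T − 4·[t]_T − 2·[U]_T = 2·(1) − 4·(1) − 2·(-1) = 0
All base exponents vanish — dimensionless.

yes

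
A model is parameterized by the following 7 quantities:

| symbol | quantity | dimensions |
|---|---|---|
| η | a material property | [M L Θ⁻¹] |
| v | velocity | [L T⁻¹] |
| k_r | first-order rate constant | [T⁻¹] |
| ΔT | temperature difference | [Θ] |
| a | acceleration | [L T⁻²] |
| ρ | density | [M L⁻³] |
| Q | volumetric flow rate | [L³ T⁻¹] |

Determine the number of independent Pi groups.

There are 7 variables and 4 base dimensions (M, L, T, Θ).
The dimension matrix has rank 4.
Independent dimensionless groups: 7 − 4 = 3.

3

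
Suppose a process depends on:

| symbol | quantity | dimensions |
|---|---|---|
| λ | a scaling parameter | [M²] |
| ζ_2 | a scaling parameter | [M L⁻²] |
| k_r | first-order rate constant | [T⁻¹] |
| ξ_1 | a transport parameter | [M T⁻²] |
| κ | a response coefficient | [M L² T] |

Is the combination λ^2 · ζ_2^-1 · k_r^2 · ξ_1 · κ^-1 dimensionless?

Sum the exponent of each base dimension across the product:
  M: 2·[λ]_M − [ζ_2]_M + 2·[k_r]_M + [ξ_1]_M − [κ]_M = 2·(2) − (1) + 2·(0) + (1) − (1) = 3
  L: 2·[λ]_L − [ζ_2]_L + 2·[k_r]_L + [ξ_1]_L − [κ]_L = 2·(0) − (-2) + 2·(0) + (0) − (2) = 0
  T: 2·[λ]_T − [ζ_2]_T + 2·[k_r]_T + [ξ_1]_T − [κ]_T = 2·(0) − (0) + 2·(-1) + (-2) − (1) = -5
Net dimensions [M³ T⁻⁵] ≠ [1] — not dimensionless.

no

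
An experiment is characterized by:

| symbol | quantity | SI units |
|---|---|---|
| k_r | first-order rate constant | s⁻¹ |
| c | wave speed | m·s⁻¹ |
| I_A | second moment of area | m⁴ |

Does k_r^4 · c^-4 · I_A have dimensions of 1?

Sum the exponent of each base dimension across the product:
  L: 4·[k_r]_L − 4·[c]_L + [I_A]_L = 4·(0) − 4·(1) + (4) = 0
  T: 4·[k_r]_T − 4·[c]_T + [I_A]_T = 4·(-1) − 4·(-1) + (0) = 0
All base exponents vanish — dimensionless.

yes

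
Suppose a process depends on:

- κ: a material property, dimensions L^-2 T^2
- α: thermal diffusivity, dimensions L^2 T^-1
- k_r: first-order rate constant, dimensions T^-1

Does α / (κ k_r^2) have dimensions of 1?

Sum the exponent of each base dimension across the product:
  L: −[κ]_L + [α]_L − 2·[k_r]_L = −(-2) + (2) − 2·(0) = 4
  T: −[κ]_T + [α]_T − 2·[k_r]_T = −(2) + (-1) − 2·(-1) = -1
Net dimensions [L⁴ T⁻¹] ≠ [1] — not dimensionless.

no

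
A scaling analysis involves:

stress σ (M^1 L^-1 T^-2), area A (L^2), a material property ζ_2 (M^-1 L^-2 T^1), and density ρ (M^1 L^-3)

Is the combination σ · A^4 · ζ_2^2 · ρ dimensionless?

Sum the exponent of each base dimension across the product:
  M: [σ]_M + 4·[A]_M + 2·[ζ_2]_M + [ρ]_M = (1) + 4·(0) + 2·(-1) + (1) = 0
  L: [σ]_L + 4·[A]_L + 2·[ζ_2]_L + [ρ]_L = (-1) + 4·(2) + 2·(-2) + (-3) = 0
  T: [σ]_T + 4·[A]_T + 2·[ζ_2]_T + [ρ]_T = (-2) + 4·(0) + 2·(1) + (0) = 0
All base exponents vanish — dimensionless.

yes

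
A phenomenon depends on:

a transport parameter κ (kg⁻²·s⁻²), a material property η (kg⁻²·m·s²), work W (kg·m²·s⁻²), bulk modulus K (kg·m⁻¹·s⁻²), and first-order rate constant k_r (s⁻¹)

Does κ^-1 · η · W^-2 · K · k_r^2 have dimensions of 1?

no

Sum the exponent of each base dimension across the product:
  M: −[κ]_M + [η]_M − 2·[W]_M + [K]_M + 2·[k_r]_M = −(-2) + (-2) − 2·(1) + (1) + 2·(0) = -1
  L: −[κ]_L + [η]_L − 2·[W]_L + [K]_L + 2·[k_r]_L = −(0) + (1) − 2·(2) + (-1) + 2·(0) = -4
  T: −[κ]_T + [η]_T − 2·[W]_T + [K]_T + 2·[k_r]_T = −(-2) + (2) − 2·(-2) + (-2) + 2·(-1) = 4
Net dimensions [M⁻¹ L⁻⁴ T⁴] ≠ [1] — not dimensionless.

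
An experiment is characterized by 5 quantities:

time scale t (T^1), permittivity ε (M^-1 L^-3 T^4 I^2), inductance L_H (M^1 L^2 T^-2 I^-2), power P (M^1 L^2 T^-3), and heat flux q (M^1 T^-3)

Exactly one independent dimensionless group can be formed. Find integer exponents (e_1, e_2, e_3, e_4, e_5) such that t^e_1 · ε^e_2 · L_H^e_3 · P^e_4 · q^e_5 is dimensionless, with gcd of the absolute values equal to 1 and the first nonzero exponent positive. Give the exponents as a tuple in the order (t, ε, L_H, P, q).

M: e_1·(0) + e_2·(-1) + e_3·(1) + e_4·(1) + e_5·(1) = 0
L: e_1·(0) + e_2·(-3) + e_3·(2) + e_4·(2) + e_5·(0) = 0
T: e_1·(1) + e_2·(4) + e_3·(-2) + e_4·(-3) + e_5·(-3) = 0
I: e_1·(0) + e_2·(2) + e_3·(-2) + e_4·(0) + e_5·(0) = 0
Solving this homogeneous linear system for the smallest-integer solution (first nonzero entry positive) gives (4, -2, -2, -1, 1).

(4, -2, -2, -1, 1)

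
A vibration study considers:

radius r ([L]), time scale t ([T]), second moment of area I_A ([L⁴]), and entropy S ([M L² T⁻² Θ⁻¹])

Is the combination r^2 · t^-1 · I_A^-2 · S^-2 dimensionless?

no

Sum the exponent of each base dimension across the product:
  M: 2·[r]_M − [t]_M − 2·[I_A]_M − 2·[S]_M = 2·(0) − (0) − 2·(0) − 2·(1) = -2
  L: 2·[r]_L − [t]_L − 2·[I_A]_L − 2·[S]_L = 2·(1) − (0) − 2·(4) − 2·(2) = -10
  T: 2·[r]_T − [t]_T − 2·[I_A]_T − 2·[S]_T = 2·(0) − (1) − 2·(0) − 2·(-2) = 3
  Θ: 2·[r]_Θ − [t]_Θ − 2·[I_A]_Θ − 2·[S]_Θ = 2·(0) − (0) − 2·(0) − 2·(-1) = 2
Net dimensions [M⁻² L⁻¹⁰ T³ Θ²] ≠ [1] — not dimensionless.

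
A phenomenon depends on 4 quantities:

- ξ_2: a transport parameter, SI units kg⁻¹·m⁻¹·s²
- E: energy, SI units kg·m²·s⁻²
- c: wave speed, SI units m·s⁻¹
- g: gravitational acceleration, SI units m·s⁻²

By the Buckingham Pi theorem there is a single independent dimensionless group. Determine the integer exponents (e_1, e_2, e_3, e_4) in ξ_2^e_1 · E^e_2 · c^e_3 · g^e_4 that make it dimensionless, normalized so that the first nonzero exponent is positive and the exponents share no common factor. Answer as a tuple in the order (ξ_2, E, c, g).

(1, 1, -2, 1)

M: e_1·(-1) + e_2·(1) + e_3·(0) + e_4·(0) = 0
L: e_1·(-1) + e_2·(2) + e_3·(1) + e_4·(1) = 0
T: e_1·(2) + e_2·(-2) + e_3·(-1) + e_4·(-2) = 0
Solving this homogeneous linear system for the smallest-integer solution (first nonzero entry positive) gives (1, 1, -2, 1).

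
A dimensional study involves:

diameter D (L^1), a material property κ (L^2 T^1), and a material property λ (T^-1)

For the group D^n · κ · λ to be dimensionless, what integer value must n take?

Balance the L exponent: (1)·n from D, plus (2) + (0) = 2 from the rest, must sum to zero.
n + 2 = 0, so n = -2.

-2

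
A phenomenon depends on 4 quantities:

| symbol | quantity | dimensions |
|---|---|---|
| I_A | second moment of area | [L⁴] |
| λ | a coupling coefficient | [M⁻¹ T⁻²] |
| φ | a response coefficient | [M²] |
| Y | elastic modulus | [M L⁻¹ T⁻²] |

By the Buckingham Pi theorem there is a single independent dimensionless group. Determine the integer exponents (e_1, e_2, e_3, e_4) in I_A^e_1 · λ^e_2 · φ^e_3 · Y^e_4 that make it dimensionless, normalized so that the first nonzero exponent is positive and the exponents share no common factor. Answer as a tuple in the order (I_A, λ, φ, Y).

M: e_1·(0) + e_2·(-1) + e_3·(2) + e_4·(1) = 0
L: e_1·(4) + e_2·(0) + e_3·(0) + e_4·(-1) = 0
T: e_1·(0) + e_2·(-2) + e_3·(0) + e_4·(-2) = 0
Solving this homogeneous linear system for the smallest-integer solution (first nonzero entry positive) gives (1, -4, -4, 4).

(1, -4, -4, 4)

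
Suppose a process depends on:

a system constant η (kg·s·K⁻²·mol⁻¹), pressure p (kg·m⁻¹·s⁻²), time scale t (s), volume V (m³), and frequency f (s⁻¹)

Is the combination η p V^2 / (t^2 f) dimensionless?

Sum the exponent of each base dimension across the product:
  M: [η]_M + [p]_M − 2·[t]_M + 2·[V]_M − [f]_M = (1) + (1) − 2·(0) + 2·(0) − (0) = 2
  L: [η]_L + [p]_L − 2·[t]_L + 2·[V]_L − [f]_L = (0) + (-1) − 2·(0) + 2·(3) − (0) = 5
  T: [η]_T + [p]_T − 2·[t]_T + 2·[V]_T − [f]_T = (1) + (-2) − 2·(1) + 2·(0) − (-1) = -2
  Θ: [η]_Θ + [p]_Θ − 2·[t]_Θ + 2·[V]_Θ − [f]_Θ = (-2) + (0) − 2·(0) + 2·(0) − (0) = -2
  N: [η]_N + [p]_N − 2·[t]_N + 2·[V]_N − [f]_N = (-1) + (0) − 2·(0) + 2·(0) − (0) = -1
Net dimensions [M² L⁵ T⁻² Θ⁻² N⁻¹] ≠ [1] — not dimensionless.

no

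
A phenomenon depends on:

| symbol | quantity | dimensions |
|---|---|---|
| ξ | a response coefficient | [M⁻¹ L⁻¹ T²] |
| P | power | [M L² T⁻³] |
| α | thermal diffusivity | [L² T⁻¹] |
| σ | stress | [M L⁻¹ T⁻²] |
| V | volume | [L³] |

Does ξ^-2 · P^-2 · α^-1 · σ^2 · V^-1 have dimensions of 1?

no

Sum the exponent of each base dimension across the product:
  M: −2·[ξ]_M − 2·[P]_M − [α]_M + 2·[σ]_M − [V]_M = −2·(-1) − 2·(1) − (0) + 2·(1) − (0) = 2
  L: −2·[ξ]_L − 2·[P]_L − [α]_L + 2·[σ]_L − [V]_L = −2·(-1) − 2·(2) − (2) + 2·(-1) − (3) = -9
  T: −2·[ξ]_T − 2·[P]_T − [α]_T + 2·[σ]_T − [V]_T = −2·(2) − 2·(-3) − (-1) + 2·(-2) − (0) = -1
Net dimensions [M² L⁻⁹ T⁻¹] ≠ [1] — not dimensionless.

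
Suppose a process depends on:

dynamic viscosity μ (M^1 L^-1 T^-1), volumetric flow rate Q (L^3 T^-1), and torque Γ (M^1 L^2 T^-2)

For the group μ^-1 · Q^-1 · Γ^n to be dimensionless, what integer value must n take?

1

Balance the M exponent: (1)·n from Γ, plus −(1) − (0) = -1 from the rest, must sum to zero.
n − 1 = 0, so n = 1.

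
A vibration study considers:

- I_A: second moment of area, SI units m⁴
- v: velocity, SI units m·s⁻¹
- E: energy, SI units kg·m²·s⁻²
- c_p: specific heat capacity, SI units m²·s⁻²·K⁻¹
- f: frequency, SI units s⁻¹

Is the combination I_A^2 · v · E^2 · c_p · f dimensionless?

no

Sum the exponent of each base dimension across the product:
  M: 2·[I_A]_M + [v]_M + 2·[E]_M + [c_p]_M + [f]_M = 2·(0) + (0) + 2·(1) + (0) + (0) = 2
  L: 2·[I_A]_L + [v]_L + 2·[E]_L + [c_p]_L + [f]_L = 2·(4) + (1) + 2·(2) + (2) + (0) = 15
  T: 2·[I_A]_T + [v]_T + 2·[E]_T + [c_p]_T + [f]_T = 2·(0) + (-1) + 2·(-2) + (-2) + (-1) = -8
  Θ: 2·[I_A]_Θ + [v]_Θ + 2·[E]_Θ + [c_p]_Θ + [f]_Θ = 2·(0) + (0) + 2·(0) + (-1) + (0) = -1
Net dimensions [M² L¹⁵ T⁻⁸ Θ⁻¹] ≠ [1] — not dimensionless.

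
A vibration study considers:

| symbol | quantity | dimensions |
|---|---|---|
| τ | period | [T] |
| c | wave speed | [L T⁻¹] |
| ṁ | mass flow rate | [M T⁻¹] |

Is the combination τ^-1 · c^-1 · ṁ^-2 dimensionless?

Sum the exponent of each base dimension across the product:
  M: −[τ]_M − [c]_M − 2·[ṁ]_M = −(0) − (0) − 2·(1) = -2
  L: −[τ]_L − [c]_L − 2·[ṁ]_L = −(0) − (1) − 2·(0) = -1
  T: −[τ]_T − [c]_T − 2·[ṁ]_T = −(1) − (-1) − 2·(-1) = 2
Net dimensions [M⁻² L⁻¹ T²] ≠ [1] — not dimensionless.

no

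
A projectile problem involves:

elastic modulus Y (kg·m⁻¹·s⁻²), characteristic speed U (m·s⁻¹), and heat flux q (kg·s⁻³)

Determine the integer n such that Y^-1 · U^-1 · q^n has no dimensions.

Balance the M exponent: (1)·n from q, plus −(1) − (0) = -1 from the rest, must sum to zero.
n − 1 = 0, so n = 1.

1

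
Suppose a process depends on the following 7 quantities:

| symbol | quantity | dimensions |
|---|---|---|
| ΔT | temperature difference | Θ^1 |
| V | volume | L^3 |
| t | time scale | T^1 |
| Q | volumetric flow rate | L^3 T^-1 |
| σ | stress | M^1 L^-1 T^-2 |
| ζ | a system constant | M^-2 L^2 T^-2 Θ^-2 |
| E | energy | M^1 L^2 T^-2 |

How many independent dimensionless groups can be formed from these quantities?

There are 7 variables and 4 base dimensions (M, L, T, Θ).
The dimension matrix has rank 4.
Independent dimensionless groups: 7 − 4 = 3.

3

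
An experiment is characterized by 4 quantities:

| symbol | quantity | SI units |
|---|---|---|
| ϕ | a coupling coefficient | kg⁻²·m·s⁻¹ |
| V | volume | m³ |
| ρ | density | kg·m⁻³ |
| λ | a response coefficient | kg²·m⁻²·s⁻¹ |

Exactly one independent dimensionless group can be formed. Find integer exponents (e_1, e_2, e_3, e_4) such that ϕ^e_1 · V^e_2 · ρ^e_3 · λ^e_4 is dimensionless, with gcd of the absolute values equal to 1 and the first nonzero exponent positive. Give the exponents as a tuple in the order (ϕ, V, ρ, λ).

M: e_1·(-2) + e_2·(0) + e_3·(1) + e_4·(2) = 0
L: e_1·(1) + e_2·(3) + e_3·(-3) + e_4·(-2) = 0
T: e_1·(-1) + e_2·(0) + e_3·(0) + e_4·(-1) = 0
Solving this homogeneous linear system for the smallest-integer solution (first nonzero entry positive) gives (1, 3, 4, -1).

(1, 3, 4, -1)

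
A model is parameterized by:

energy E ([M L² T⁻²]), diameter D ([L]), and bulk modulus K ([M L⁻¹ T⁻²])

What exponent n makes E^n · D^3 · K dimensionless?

-1

Balance the M exponent: (1)·n from E, plus 3·(0) + (1) = 1 from the rest, must sum to zero.
n + 1 = 0, so n = -1.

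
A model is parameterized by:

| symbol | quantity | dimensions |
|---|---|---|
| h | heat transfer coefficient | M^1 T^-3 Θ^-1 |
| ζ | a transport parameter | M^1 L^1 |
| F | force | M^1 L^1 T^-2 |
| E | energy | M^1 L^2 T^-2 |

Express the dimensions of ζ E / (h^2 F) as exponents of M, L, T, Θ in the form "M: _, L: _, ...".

Collect each base-dimension exponent across the product:
  M: −2·(1) + (1) − (1) + (1) = -1
  L: −2·(0) + (1) − (1) + (2) = 2
  T: −2·(-3) + (0) − (-2) + (-2) = 6
  Θ: −2·(-1) + (0) − (0) + (0) = 2
So the dimensions are [M⁻¹ L² T⁶ Θ²].

M: -1, L: 2, T: 6, Θ: 2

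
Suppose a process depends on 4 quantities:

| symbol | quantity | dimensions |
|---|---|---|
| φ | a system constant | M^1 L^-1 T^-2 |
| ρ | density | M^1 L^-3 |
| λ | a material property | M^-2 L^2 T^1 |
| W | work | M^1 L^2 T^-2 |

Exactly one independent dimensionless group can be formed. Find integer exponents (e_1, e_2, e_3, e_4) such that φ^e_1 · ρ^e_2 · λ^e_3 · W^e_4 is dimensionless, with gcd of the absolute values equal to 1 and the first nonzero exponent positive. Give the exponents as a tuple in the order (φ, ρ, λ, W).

M: e_1·(1) + e_2·(1) + e_3·(-2) + e_4·(1) = 0
L: e_1·(-1) + e_2·(-3) + e_3·(2) + e_4·(2) = 0
T: e_1·(-2) + e_2·(0) + e_3·(1) + e_4·(-2) = 0
Solving this homogeneous linear system for the smallest-integer solution (first nonzero entry positive) gives (1, -3, -2, -2).

(1, -3, -2, -2)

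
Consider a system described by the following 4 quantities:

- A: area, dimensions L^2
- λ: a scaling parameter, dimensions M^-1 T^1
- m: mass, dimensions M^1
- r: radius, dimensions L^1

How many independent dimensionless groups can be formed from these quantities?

There are 4 variables and 3 base dimensions (M, L, T).
The dimension matrix has rank 3.
Independent dimensionless groups: 4 − 3 = 1.

1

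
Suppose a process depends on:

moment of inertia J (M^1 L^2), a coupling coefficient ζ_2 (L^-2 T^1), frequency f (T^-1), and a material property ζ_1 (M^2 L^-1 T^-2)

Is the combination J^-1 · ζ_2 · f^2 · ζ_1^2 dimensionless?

no

Sum the exponent of each base dimension across the product:
  M: −[J]_M + [ζ_2]_M + 2·[f]_M + 2·[ζ_1]_M = −(1) + (0) + 2·(0) + 2·(2) = 3
  L: −[J]_L + [ζ_2]_L + 2·[f]_L + 2·[ζ_1]_L = −(2) + (-2) + 2·(0) + 2·(-1) = -6
  T: −[J]_T + [ζ_2]_T + 2·[f]_T + 2·[ζ_1]_T = −(0) + (1) + 2·(-1) + 2·(-2) = -5
Net dimensions [M³ L⁻⁶ T⁻⁵] ≠ [1] — not dimensionless.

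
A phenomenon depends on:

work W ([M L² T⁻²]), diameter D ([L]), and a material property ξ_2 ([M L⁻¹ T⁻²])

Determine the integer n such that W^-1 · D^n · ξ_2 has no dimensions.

Balance the L exponent: (1)·n from D, plus −(2) + (-1) = -3 from the rest, must sum to zero.
n − 3 = 0, so n = 3.

3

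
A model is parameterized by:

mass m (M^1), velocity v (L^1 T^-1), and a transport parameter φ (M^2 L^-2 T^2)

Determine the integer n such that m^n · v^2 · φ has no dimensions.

-2

Balance the M exponent: (1)·n from m, plus 2·(0) + (2) = 2 from the rest, must sum to zero.
n + 2 = 0, so n = -2.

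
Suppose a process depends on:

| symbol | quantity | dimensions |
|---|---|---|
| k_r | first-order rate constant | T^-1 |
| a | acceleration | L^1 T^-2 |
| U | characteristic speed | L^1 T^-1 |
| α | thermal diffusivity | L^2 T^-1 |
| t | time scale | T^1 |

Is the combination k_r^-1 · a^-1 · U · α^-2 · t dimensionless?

no

Sum the exponent of each base dimension across the product:
  L: −[k_r]_L − [a]_L + [U]_L − 2·[α]_L + [t]_L = −(0) − (1) + (1) − 2·(2) + (0) = -4
  T: −[k_r]_T − [a]_T + [U]_T − 2·[α]_T + [t]_T = −(-1) − (-2) + (-1) − 2·(-1) + (1) = 5
Net dimensions [L⁻⁴ T⁵] ≠ [1] — not dimensionless.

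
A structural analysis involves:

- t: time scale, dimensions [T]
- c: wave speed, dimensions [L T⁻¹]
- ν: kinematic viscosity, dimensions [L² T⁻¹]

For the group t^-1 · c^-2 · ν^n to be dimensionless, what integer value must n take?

Balance the L exponent: (2)·n from ν, plus −(0) − 2·(1) = -2 from the rest, must sum to zero.
2n − 2 = 0, so n = 1.

1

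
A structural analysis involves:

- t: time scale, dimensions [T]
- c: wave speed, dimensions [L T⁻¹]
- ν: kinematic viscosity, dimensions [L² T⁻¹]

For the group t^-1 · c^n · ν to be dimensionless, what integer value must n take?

-2

Balance the L exponent: (1)·n from c, plus −(0) + (2) = 2 from the rest, must sum to zero.
n + 2 = 0, so n = -2.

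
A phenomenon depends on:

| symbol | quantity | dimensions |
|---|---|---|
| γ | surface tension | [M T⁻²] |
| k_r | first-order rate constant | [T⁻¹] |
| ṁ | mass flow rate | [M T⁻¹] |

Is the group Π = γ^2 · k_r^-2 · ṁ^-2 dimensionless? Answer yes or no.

Sum the exponent of each base dimension across the product:
  M: 2·[γ]_M − 2·[k_r]_M − 2·[ṁ]_M = 2·(1) − 2·(0) − 2·(1) = 0
  L: 2·[γ]_L − 2·[k_r]_L − 2·[ṁ]_L = 2·(0) − 2·(0) − 2·(0) = 0
  T: 2·[γ]_T − 2·[k_r]_T − 2·[ṁ]_T = 2·(-2) − 2·(-1) − 2·(-1) = 0
  N: 2·[γ]_N − 2·[k_r]_N − 2·[ṁ]_N = 2·(0) − 2·(0) − 2·(0) = 0
All base exponents vanish — dimensionless.

yes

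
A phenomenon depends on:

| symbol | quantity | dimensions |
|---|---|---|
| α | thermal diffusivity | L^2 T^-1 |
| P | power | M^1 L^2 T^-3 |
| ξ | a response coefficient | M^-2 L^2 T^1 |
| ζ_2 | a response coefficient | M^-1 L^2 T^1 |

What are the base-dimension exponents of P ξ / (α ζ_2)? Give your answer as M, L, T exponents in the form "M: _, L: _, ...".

M: 0, L: 0, T: -2

Collect each base-dimension exponent across the product:
  M: −(0) + (1) + (-2) − (-1) = 0
  L: −(2) + (2) + (2) − (2) = 0
  T: −(-1) + (-3) + (1) − (1) = -2
So the dimensions are [T⁻²].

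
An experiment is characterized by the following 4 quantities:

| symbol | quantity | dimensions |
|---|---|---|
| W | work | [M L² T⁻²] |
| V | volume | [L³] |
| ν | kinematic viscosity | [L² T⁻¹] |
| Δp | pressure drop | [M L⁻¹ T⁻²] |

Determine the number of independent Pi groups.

1

There are 4 variables and 3 base dimensions (M, L, T).
The dimension matrix has rank 3.
Independent dimensionless groups: 4 − 3 = 1.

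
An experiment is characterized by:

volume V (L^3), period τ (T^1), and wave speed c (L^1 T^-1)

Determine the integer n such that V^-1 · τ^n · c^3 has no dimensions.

3

Balance the T exponent: (1)·n from τ, plus −(0) + 3·(-1) = -3 from the rest, must sum to zero.
n − 3 = 0, so n = 3.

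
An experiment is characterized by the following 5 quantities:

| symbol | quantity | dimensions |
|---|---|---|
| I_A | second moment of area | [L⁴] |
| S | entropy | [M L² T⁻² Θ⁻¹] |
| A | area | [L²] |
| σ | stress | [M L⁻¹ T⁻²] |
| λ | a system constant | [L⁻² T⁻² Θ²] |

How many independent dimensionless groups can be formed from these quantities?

There are 5 variables and 4 base dimensions (M, L, T, Θ).
The dimension matrix has rank 4.
Independent dimensionless groups: 5 − 4 = 1.

1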